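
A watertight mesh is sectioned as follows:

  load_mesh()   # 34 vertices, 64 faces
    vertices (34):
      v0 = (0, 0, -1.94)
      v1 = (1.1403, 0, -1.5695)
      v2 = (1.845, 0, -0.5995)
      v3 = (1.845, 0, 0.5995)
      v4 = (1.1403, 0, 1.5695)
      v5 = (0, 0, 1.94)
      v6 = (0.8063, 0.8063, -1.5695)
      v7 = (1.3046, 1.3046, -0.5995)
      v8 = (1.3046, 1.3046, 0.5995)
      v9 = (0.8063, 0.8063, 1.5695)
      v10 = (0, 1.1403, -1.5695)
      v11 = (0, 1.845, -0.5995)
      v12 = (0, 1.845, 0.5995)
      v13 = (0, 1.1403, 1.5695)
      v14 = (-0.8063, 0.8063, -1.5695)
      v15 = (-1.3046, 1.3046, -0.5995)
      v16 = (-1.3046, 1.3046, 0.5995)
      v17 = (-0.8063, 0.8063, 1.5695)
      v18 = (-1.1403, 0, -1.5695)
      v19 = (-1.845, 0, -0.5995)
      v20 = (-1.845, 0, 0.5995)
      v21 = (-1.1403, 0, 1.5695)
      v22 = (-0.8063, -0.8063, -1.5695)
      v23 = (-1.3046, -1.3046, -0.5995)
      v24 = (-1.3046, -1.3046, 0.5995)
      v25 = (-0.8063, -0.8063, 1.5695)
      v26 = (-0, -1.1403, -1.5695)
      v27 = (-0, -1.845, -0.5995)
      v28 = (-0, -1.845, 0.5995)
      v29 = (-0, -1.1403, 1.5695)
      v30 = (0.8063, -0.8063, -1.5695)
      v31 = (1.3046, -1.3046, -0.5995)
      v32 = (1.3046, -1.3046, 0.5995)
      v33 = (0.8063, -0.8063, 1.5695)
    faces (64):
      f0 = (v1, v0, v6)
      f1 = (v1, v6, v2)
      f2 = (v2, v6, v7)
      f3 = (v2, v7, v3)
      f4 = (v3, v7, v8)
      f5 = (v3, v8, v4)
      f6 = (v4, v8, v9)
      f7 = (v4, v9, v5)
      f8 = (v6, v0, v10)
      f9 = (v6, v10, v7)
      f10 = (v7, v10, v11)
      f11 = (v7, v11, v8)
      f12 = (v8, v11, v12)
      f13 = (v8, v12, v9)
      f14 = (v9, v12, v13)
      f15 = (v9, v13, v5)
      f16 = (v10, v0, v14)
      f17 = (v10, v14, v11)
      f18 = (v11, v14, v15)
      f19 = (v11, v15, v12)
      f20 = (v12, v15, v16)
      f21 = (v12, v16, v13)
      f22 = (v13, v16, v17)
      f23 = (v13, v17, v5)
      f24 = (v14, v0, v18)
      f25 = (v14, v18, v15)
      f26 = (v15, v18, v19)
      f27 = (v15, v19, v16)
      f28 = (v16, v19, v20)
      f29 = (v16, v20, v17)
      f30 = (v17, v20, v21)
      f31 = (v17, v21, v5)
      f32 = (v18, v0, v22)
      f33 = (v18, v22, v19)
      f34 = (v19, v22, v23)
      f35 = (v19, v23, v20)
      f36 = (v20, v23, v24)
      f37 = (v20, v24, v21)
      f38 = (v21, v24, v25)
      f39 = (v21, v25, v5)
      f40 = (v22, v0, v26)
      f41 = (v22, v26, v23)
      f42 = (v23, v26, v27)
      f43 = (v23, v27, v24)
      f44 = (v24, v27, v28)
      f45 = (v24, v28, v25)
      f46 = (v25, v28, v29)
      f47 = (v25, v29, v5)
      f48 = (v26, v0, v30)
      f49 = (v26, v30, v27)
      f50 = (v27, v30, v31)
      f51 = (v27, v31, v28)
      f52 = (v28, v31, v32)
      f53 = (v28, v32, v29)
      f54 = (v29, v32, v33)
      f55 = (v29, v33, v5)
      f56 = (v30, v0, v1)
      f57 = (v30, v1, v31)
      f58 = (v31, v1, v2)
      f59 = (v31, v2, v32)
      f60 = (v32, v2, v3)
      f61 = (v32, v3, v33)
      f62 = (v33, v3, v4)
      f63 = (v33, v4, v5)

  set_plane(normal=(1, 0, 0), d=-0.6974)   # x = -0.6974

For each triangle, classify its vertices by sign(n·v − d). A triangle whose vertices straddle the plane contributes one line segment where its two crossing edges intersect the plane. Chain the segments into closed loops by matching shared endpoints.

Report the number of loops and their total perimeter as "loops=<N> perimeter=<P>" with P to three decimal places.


Straddling triangles (20 of 64):
  (v10,v0,v14) [++-] → (-0.6974, 0.6974, -1.61954)–(-0.6974, 0.851411, -1.5695)  len=0.1619
  (v10,v14,v11) [+-+] → (-0.6974, 0.851411, -1.5695)–(-0.6974, 0.946588, -1.43849)  len=0.1619
  (v11,v14,v15) [+--] → (-0.6974, 0.946588, -1.43849)–(-0.6974, 1.55612, -0.5995)  len=1.0370
  (v11,v15,v12) [+-+] → (-0.6974, 1.55612, -0.5995)–(-0.6974, 1.55612, -0.0414494)  len=0.5581
  (v12,v15,v16) [+--] → (-0.6974, 1.55612, -0.0414494)–(-0.6974, 1.55612, 0.5995)  len=0.6409
  (v12,v16,v13) [+-+] → (-0.6974, 1.55612, 0.5995)–(-0.6974, 1.22813, 1.05097)  len=0.5580
  (v13,v16,v17) [+--] → (-0.6974, 1.22813, 1.05097)–(-0.6974, 0.851411, 1.5695)  len=0.6409
  (v13,v17,v5) [+-+] → (-0.6974, 0.851411, 1.5695)–(-0.6974, 0.6974, 1.61954)  len=0.1619
  (v14,v0,v18) [-+-] → (-0.6974, 0.6974, -1.61954)–(-0.6974, 0, -1.7134)  len=0.7037
  (v17,v21,v5) [--+] → (-0.6974, 0, 1.7134)–(-0.6974, 0.6974, 1.61954)  len=0.7037
  (v18,v0,v22) [-+-] → (-0.6974, 0, -1.7134)–(-0.6974, -0.6974, -1.61954)  len=0.7037
  (v21,v25,v5) [--+] → (-0.6974, -0.6974, 1.61954)–(-0.6974, 0, 1.7134)  len=0.7037
  (v22,v0,v26) [-++] → (-0.6974, -0.6974, -1.61954)–(-0.6974, -0.851411, -1.5695)  len=0.1619
  (v22,v26,v23) [-+-] → (-0.6974, -0.851411, -1.5695)–(-0.6974, -1.22813, -1.05097)  len=0.6409
  (v23,v26,v27) [-++] → (-0.6974, -1.22813, -1.05097)–(-0.6974, -1.55612, -0.5995)  len=0.5580
  (v23,v27,v24) [-+-] → (-0.6974, -1.55612, -0.5995)–(-0.6974, -1.55612, 0.0414494)  len=0.6409
  (v24,v27,v28) [-++] → (-0.6974, -1.55612, 0.0414494)–(-0.6974, -1.55612, 0.5995)  len=0.5581
  (v24,v28,v25) [-+-] → (-0.6974, -1.55612, 0.5995)–(-0.6974, -0.946588, 1.43849)  len=1.0370
  (v25,v28,v29) [-++] → (-0.6974, -0.946588, 1.43849)–(-0.6974, -0.851411, 1.5695)  len=0.1619
  (v25,v29,v5) [-++] → (-0.6974, -0.851411, 1.5695)–(-0.6974, -0.6974, 1.61954)  len=0.1619

Chained into 1 loop(s):
  loop 1: 20 segments, perimeter = 10.6564
Total perimeter = 10.656

loops=1 perimeter=10.656


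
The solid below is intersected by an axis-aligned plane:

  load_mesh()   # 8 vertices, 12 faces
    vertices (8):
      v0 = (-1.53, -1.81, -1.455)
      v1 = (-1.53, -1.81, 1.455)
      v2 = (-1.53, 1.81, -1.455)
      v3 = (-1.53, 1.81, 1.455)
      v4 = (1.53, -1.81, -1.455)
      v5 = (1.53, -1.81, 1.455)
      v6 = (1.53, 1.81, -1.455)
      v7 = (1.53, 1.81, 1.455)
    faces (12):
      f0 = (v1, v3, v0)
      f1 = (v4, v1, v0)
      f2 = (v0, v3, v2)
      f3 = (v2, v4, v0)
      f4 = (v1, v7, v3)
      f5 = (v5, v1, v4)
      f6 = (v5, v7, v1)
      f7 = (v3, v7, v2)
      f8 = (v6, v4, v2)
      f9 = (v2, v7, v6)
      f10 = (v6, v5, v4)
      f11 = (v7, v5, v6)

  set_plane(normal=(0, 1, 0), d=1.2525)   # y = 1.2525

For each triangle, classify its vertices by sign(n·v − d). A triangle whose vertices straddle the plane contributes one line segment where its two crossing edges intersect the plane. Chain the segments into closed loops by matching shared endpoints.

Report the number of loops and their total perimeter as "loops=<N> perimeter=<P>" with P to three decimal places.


Straddling triangles (8 of 12):
  (v1,v3,v0) [-+-] → (-1.53, 1.2525, 1.455)–(-1.53, 1.2525, 1.00684)  len=0.4482
  (v0,v3,v2) [-++] → (-1.53, 1.2525, 1.00684)–(-1.53, 1.2525, -1.455)  len=2.4618
  (v2,v4,v0) [+--] → (-1.05874, 1.2525, -1.455)–(-1.53, 1.2525, -1.455)  len=0.4713
  (v1,v7,v3) [-++] → (1.05874, 1.2525, 1.455)–(-1.53, 1.2525, 1.455)  len=2.5887
  (v5,v7,v1) [-+-] → (1.53, 1.2525, 1.455)–(1.05874, 1.2525, 1.455)  len=0.4713
  (v6,v4,v2) [+-+] → (1.53, 1.2525, -1.455)–(-1.05874, 1.2525, -1.455)  len=2.5887
  (v6,v5,v4) [+--] → (1.53, 1.2525, -1.00684)–(1.53, 1.2525, -1.455)  len=0.4482
  (v7,v5,v6) [+-+] → (1.53, 1.2525, 1.455)–(1.53, 1.2525, -1.00684)  len=2.4618

Chained into 1 loop(s):
  loop 1: 8 segments, perimeter = 11.9400
Total perimeter = 11.940

loops=1 perimeter=11.940


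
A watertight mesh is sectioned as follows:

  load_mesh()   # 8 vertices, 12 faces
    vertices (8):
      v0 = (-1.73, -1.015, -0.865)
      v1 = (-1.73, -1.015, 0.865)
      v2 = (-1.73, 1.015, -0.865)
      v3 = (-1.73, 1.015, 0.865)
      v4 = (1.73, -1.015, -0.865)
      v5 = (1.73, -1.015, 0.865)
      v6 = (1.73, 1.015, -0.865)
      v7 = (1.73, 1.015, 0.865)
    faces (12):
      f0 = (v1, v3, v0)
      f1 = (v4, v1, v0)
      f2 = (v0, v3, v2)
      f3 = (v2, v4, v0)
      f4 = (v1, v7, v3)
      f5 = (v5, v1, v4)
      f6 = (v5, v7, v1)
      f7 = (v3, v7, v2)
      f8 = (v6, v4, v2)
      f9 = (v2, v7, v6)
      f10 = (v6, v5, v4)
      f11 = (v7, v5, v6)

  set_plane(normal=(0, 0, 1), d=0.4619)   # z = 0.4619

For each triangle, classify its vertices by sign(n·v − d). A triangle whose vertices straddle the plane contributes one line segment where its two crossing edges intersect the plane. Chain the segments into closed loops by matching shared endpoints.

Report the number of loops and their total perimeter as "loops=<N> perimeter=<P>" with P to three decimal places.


loops=1 perimeter=10.980

Straddling triangles (8 of 12):
  (v1,v3,v0) [++-] → (-1.73, 0.541998, 0.4619)–(-1.73, -1.015, 0.4619)  len=1.5570
  (v4,v1,v0) [-+-] → (-0.9238, -1.015, 0.4619)–(-1.73, -1.015, 0.4619)  len=0.8062
  (v0,v3,v2) [-+-] → (-1.73, 0.541998, 0.4619)–(-1.73, 1.015, 0.4619)  len=0.4730
  (v5,v1,v4) [++-] → (-0.9238, -1.015, 0.4619)–(1.73, -1.015, 0.4619)  len=2.6538
  (v3,v7,v2) [++-] → (0.9238, 1.015, 0.4619)–(-1.73, 1.015, 0.4619)  len=2.6538
  (v2,v7,v6) [-+-] → (0.9238, 1.015, 0.4619)–(1.73, 1.015, 0.4619)  len=0.8062
  (v6,v5,v4) [-+-] → (1.73, -0.541998, 0.4619)–(1.73, -1.015, 0.4619)  len=0.4730
  (v7,v5,v6) [++-] → (1.73, -0.541998, 0.4619)–(1.73, 1.015, 0.4619)  len=1.5570

Chained into 1 loop(s):
  loop 1: 8 segments, perimeter = 10.9800
Total perimeter = 10.980


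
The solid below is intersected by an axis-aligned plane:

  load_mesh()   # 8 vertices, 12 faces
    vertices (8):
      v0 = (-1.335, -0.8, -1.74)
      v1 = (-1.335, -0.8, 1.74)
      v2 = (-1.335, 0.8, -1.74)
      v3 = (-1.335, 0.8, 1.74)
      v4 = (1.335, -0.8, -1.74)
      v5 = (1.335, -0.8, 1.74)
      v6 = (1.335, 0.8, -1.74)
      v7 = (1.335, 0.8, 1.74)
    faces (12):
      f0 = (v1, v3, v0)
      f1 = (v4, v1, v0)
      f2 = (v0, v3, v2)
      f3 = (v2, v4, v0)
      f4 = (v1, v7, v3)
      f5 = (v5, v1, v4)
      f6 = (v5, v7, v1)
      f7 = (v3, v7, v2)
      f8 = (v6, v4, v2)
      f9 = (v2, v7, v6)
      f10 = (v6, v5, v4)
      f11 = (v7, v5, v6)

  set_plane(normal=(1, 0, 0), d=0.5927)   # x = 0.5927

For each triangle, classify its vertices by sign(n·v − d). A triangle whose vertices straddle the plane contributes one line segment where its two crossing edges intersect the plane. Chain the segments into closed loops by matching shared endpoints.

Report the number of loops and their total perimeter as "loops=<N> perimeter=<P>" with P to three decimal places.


loops=1 perimeter=10.160

Straddling triangles (8 of 12):
  (v4,v1,v0) [+--] → (0.5927, -0.8, -0.772508)–(0.5927, -0.8, -1.74)  len=0.9675
  (v2,v4,v0) [-+-] → (0.5927, -0.355176, -1.74)–(0.5927, -0.8, -1.74)  len=0.4448
  (v1,v7,v3) [-+-] → (0.5927, 0.355176, 1.74)–(0.5927, 0.8, 1.74)  len=0.4448
  (v5,v1,v4) [+-+] → (0.5927, -0.8, 1.74)–(0.5927, -0.8, -0.772508)  len=2.5125
  (v5,v7,v1) [++-] → (0.5927, 0.355176, 1.74)–(0.5927, -0.8, 1.74)  len=1.1552
  (v3,v7,v2) [-+-] → (0.5927, 0.8, 1.74)–(0.5927, 0.8, 0.772508)  len=0.9675
  (v6,v4,v2) [++-] → (0.5927, -0.355176, -1.74)–(0.5927, 0.8, -1.74)  len=1.1552
  (v2,v7,v6) [-++] → (0.5927, 0.8, 0.772508)–(0.5927, 0.8, -1.74)  len=2.5125

Chained into 1 loop(s):
  loop 1: 8 segments, perimeter = 10.1600
Total perimeter = 10.160


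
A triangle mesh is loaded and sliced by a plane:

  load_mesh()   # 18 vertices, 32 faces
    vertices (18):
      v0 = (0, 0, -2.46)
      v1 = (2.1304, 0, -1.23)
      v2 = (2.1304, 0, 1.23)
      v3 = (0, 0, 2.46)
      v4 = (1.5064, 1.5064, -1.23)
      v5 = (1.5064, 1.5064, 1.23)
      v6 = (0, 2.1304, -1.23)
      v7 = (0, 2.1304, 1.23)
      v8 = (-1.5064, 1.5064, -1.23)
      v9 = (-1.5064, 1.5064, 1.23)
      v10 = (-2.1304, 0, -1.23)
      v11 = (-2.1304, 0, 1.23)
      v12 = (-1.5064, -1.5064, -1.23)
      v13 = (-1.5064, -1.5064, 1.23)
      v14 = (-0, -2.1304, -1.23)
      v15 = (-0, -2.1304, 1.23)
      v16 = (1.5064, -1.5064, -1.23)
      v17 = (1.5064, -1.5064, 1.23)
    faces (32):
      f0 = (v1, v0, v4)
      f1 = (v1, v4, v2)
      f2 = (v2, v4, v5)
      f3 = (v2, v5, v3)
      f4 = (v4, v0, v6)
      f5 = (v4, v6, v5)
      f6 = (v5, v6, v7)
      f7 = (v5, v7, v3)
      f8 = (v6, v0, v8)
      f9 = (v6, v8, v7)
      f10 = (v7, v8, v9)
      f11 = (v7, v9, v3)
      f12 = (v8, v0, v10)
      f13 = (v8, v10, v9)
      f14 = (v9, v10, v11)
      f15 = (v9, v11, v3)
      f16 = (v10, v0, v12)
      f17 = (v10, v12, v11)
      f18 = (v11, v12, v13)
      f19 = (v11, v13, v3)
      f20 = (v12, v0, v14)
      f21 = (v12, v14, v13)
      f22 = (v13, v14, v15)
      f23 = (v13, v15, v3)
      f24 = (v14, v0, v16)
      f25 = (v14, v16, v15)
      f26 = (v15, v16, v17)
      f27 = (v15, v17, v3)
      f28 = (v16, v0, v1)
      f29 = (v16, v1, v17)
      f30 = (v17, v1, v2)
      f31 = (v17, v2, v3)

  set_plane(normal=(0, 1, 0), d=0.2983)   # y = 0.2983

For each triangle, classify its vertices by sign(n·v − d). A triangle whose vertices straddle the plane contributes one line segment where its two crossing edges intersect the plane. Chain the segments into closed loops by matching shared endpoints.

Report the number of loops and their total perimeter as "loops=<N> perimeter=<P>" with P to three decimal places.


Straddling triangles (12 of 32):
  (v1,v0,v4) [--+] → (0.2983, 0.2983, -2.21643)–(2.00683, 0.2983, -1.23)  len=1.9729
  (v1,v4,v2) [-+-] → (2.00683, 0.2983, -1.23)–(2.00683, 0.2983, 0.742866)  len=1.9729
  (v2,v4,v5) [-++] → (2.00683, 0.2983, 0.742866)–(2.00683, 0.2983, 1.23)  len=0.4871
  (v2,v5,v3) [-+-] → (2.00683, 0.2983, 1.23)–(0.2983, 0.2983, 2.21643)  len=1.9729
  (v4,v0,v6) [+-+] → (0.2983, 0.2983, -2.21643)–(0, 0.2983, -2.28777)  len=0.3067
  (v5,v7,v3) [++-] → (0, 0.2983, 2.28777)–(0.2983, 0.2983, 2.21643)  len=0.3067
  (v6,v0,v8) [+-+] → (0, 0.2983, -2.28777)–(-0.2983, 0.2983, -2.21643)  len=0.3067
  (v7,v9,v3) [++-] → (-0.2983, 0.2983, 2.21643)–(0, 0.2983, 2.28777)  len=0.3067
  (v8,v0,v10) [+--] → (-0.2983, 0.2983, -2.21643)–(-2.00683, 0.2983, -1.23)  len=1.9729
  (v8,v10,v9) [+-+] → (-2.00683, 0.2983, -1.23)–(-2.00683, 0.2983, -0.742866)  len=0.4871
  (v9,v10,v11) [+--] → (-2.00683, 0.2983, -0.742866)–(-2.00683, 0.2983, 1.23)  len=1.9729
  (v9,v11,v3) [+--] → (-2.00683, 0.2983, 1.23)–(-0.2983, 0.2983, 2.21643)  len=1.9729

Chained into 1 loop(s):
  loop 1: 12 segments, perimeter = 14.0383
Total perimeter = 14.038

loops=1 perimeter=14.038


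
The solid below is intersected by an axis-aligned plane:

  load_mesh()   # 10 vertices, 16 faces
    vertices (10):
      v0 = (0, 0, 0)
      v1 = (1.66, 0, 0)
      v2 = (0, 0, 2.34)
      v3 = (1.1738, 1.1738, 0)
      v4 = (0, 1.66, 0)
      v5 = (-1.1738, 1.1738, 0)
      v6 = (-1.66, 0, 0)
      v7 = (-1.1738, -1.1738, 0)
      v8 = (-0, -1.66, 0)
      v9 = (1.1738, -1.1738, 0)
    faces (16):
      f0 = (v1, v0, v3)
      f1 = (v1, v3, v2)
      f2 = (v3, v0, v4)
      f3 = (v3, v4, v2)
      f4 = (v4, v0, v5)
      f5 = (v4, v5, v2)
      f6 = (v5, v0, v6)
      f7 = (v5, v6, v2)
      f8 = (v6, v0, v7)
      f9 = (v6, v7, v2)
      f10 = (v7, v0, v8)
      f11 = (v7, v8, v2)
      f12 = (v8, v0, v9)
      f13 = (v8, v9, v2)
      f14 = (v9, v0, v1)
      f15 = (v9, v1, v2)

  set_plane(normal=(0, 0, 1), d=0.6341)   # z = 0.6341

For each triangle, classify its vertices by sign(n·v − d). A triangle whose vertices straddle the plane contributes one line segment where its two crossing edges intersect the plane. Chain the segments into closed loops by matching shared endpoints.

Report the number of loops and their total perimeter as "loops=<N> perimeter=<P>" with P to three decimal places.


loops=1 perimeter=7.410

Straddling triangles (8 of 16):
  (v1,v3,v2) [--+] → (0.85572, 0.85572, 0.6341)–(1.21017, 0, 0.6341)  len=0.9262
  (v3,v4,v2) [--+] → (0, 1.21017, 0.6341)–(0.85572, 0.85572, 0.6341)  len=0.9262
  (v4,v5,v2) [--+] → (-0.85572, 0.85572, 0.6341)–(0, 1.21017, 0.6341)  len=0.9262
  (v5,v6,v2) [--+] → (-1.21017, 0, 0.6341)–(-0.85572, 0.85572, 0.6341)  len=0.9262
  (v6,v7,v2) [--+] → (-0.85572, -0.85572, 0.6341)–(-1.21017, 0, 0.6341)  len=0.9262
  (v7,v8,v2) [--+] → (0, -1.21017, 0.6341)–(-0.85572, -0.85572, 0.6341)  len=0.9262
  (v8,v9,v2) [--+] → (0.85572, -0.85572, 0.6341)–(0, -1.21017, 0.6341)  len=0.9262
  (v9,v1,v2) [--+] → (1.21017, 0, 0.6341)–(0.85572, -0.85572, 0.6341)  len=0.9262

Chained into 1 loop(s):
  loop 1: 8 segments, perimeter = 7.4098
Total perimeter = 7.410


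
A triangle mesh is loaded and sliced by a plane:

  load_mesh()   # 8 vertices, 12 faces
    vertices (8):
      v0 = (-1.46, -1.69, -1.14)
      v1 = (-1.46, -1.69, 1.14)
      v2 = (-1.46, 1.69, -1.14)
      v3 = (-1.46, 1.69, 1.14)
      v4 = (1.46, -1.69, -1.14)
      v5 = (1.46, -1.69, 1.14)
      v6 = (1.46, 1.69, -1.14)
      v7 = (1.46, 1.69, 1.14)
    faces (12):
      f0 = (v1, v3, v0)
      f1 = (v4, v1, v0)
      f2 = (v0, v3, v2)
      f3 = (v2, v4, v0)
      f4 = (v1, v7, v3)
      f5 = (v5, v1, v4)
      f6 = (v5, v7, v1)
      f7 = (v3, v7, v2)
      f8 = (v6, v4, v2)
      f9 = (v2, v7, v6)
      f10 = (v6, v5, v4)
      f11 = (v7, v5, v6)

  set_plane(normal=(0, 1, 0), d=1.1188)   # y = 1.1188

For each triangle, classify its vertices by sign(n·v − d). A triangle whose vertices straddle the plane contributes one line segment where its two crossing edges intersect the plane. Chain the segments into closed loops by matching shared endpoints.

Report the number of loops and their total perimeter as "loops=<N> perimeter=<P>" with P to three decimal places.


Straddling triangles (8 of 12):
  (v1,v3,v0) [-+-] → (-1.46, 1.1188, 1.14)–(-1.46, 1.1188, 0.754693)  len=0.3853
  (v0,v3,v2) [-++] → (-1.46, 1.1188, 0.754693)–(-1.46, 1.1188, -1.14)  len=1.8947
  (v2,v4,v0) [+--] → (-0.966537, 1.1188, -1.14)–(-1.46, 1.1188, -1.14)  len=0.4935
  (v1,v7,v3) [-++] → (0.966537, 1.1188, 1.14)–(-1.46, 1.1188, 1.14)  len=2.4265
  (v5,v7,v1) [-+-] → (1.46, 1.1188, 1.14)–(0.966537, 1.1188, 1.14)  len=0.4935
  (v6,v4,v2) [+-+] → (1.46, 1.1188, -1.14)–(-0.966537, 1.1188, -1.14)  len=2.4265
  (v6,v5,v4) [+--] → (1.46, 1.1188, -0.754693)–(1.46, 1.1188, -1.14)  len=0.3853
  (v7,v5,v6) [+-+] → (1.46, 1.1188, 1.14)–(1.46, 1.1188, -0.754693)  len=1.8947

Chained into 1 loop(s):
  loop 1: 8 segments, perimeter = 10.4000
Total perimeter = 10.400

loops=1 perimeter=10.400


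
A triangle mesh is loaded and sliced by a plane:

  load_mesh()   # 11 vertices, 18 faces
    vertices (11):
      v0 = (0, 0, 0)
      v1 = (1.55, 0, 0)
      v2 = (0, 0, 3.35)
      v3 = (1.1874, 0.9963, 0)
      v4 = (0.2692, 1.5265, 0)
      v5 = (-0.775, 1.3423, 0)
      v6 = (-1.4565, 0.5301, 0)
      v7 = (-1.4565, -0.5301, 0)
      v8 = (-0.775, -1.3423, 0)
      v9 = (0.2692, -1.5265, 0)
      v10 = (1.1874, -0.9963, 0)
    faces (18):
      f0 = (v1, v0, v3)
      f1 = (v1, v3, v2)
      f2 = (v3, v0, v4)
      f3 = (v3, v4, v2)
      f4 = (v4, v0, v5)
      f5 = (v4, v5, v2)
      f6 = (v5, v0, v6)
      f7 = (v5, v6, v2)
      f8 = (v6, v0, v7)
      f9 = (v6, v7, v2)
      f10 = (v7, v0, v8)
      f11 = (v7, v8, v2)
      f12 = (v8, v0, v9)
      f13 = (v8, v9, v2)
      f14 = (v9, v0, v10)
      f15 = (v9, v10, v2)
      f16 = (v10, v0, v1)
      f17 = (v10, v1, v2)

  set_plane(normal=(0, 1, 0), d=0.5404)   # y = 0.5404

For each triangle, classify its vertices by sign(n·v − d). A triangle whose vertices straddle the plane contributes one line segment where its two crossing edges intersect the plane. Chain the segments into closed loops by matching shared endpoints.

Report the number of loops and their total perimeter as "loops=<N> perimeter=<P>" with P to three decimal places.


Straddling triangles (8 of 18):
  (v1,v0,v3) [--+] → (0.644054, 0.5404, 0)–(1.35332, 0.5404, 0)  len=0.7093
  (v1,v3,v2) [-+-] → (1.35332, 0.5404, 0)–(0.644054, 0.5404, 1.53294)  len=1.6891
  (v3,v0,v4) [+-+] → (0.644054, 0.5404, 0)–(0.0953002, 0.5404, 0)  len=0.5488
  (v3,v4,v2) [++-] → (0.0953002, 0.5404, 2.16406)–(0.644054, 0.5404, 1.53294)  len=0.8363
  (v4,v0,v5) [+-+] → (0.0953002, 0.5404, 0)–(-0.312009, 0.5404, 0)  len=0.4073
  (v4,v5,v2) [++-] → (-0.312009, 0.5404, 2.00131)–(0.0953002, 0.5404, 2.16406)  len=0.4386
  (v5,v0,v6) [+--] → (-0.312009, 0.5404, 0)–(-1.44786, 0.5404, 0)  len=1.1358
  (v5,v6,v2) [+--] → (-1.44786, 0.5404, 0)–(-0.312009, 0.5404, 2.00131)  len=2.3012

Chained into 1 loop(s):
  loop 1: 8 segments, perimeter = 8.0664
Total perimeter = 8.066

loops=1 perimeter=8.066


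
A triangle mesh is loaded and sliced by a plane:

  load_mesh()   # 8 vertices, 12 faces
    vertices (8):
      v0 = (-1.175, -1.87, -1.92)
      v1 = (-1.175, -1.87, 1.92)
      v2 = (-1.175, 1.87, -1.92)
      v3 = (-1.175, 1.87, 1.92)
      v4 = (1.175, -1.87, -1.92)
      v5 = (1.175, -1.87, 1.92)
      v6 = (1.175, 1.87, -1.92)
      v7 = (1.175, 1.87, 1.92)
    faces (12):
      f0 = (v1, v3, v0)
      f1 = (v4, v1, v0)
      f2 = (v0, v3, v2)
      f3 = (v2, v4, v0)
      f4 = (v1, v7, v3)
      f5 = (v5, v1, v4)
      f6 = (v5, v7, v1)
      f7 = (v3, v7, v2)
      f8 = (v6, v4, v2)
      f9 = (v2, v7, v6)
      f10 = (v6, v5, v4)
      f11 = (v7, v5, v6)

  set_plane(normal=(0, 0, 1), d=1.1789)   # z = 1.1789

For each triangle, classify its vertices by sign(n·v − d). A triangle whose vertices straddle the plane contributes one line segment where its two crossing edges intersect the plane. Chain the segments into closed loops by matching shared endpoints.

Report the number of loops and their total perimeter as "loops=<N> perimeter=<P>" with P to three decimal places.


Straddling triangles (8 of 12):
  (v1,v3,v0) [++-] → (-1.175, 1.1482, 1.1789)–(-1.175, -1.87, 1.1789)  len=3.0182
  (v4,v1,v0) [-+-] → (-0.721462, -1.87, 1.1789)–(-1.175, -1.87, 1.1789)  len=0.4535
  (v0,v3,v2) [-+-] → (-1.175, 1.1482, 1.1789)–(-1.175, 1.87, 1.1789)  len=0.7218
  (v5,v1,v4) [++-] → (-0.721462, -1.87, 1.1789)–(1.175, -1.87, 1.1789)  len=1.8965
  (v3,v7,v2) [++-] → (0.721462, 1.87, 1.1789)–(-1.175, 1.87, 1.1789)  len=1.8965
  (v2,v7,v6) [-+-] → (0.721462, 1.87, 1.1789)–(1.175, 1.87, 1.1789)  len=0.4535
  (v6,v5,v4) [-+-] → (1.175, -1.1482, 1.1789)–(1.175, -1.87, 1.1789)  len=0.7218
  (v7,v5,v6) [++-] → (1.175, -1.1482, 1.1789)–(1.175, 1.87, 1.1789)  len=3.0182

Chained into 1 loop(s):
  loop 1: 8 segments, perimeter = 12.1800
Total perimeter = 12.180

loops=1 perimeter=12.180


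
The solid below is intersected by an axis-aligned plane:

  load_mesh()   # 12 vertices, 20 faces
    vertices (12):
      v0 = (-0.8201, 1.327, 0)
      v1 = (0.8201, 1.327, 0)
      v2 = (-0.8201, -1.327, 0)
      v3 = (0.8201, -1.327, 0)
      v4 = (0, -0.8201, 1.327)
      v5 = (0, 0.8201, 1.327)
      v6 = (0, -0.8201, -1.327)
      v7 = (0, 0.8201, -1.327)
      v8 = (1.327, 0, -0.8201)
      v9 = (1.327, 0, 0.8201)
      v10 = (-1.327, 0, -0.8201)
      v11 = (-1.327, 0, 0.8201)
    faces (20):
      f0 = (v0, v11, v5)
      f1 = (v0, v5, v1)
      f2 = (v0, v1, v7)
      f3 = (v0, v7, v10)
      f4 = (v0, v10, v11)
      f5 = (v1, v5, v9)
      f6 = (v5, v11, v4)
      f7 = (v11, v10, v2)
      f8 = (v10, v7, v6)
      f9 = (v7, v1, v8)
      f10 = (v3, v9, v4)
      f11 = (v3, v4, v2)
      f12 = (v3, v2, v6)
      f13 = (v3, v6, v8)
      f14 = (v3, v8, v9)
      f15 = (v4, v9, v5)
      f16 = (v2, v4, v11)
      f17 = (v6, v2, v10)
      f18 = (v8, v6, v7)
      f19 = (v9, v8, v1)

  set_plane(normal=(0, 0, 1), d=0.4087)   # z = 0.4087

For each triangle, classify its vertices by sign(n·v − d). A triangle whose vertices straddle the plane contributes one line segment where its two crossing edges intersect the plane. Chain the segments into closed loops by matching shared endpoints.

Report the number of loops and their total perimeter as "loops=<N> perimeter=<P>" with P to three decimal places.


loops=1 perimeter=7.978

Straddling triangles (10 of 20):
  (v0,v11,v5) [-++] → (-1.07272, 0.665684, 0.4087)–(-0.567519, 1.17088, 0.4087)  len=0.7145
  (v0,v5,v1) [-+-] → (-0.567519, 1.17088, 0.4087)–(0.567519, 1.17088, 0.4087)  len=1.1350
  (v0,v10,v11) [--+] → (-1.327, 0, 0.4087)–(-1.07272, 0.665684, 0.4087)  len=0.7126
  (v1,v5,v9) [-++] → (0.567519, 1.17088, 0.4087)–(1.07272, 0.665684, 0.4087)  len=0.7145
  (v11,v10,v2) [+--] → (-1.327, 0, 0.4087)–(-1.07272, -0.665684, 0.4087)  len=0.7126
  (v3,v9,v4) [-++] → (1.07272, -0.665684, 0.4087)–(0.567519, -1.17088, 0.4087)  len=0.7145
  (v3,v4,v2) [-+-] → (0.567519, -1.17088, 0.4087)–(-0.567519, -1.17088, 0.4087)  len=1.1350
  (v3,v8,v9) [--+] → (1.327, 0, 0.4087)–(1.07272, -0.665684, 0.4087)  len=0.7126
  (v2,v4,v11) [-++] → (-0.567519, -1.17088, 0.4087)–(-1.07272, -0.665684, 0.4087)  len=0.7145
  (v9,v8,v1) [+--] → (1.327, 0, 0.4087)–(1.07272, 0.665684, 0.4087)  len=0.7126

Chained into 1 loop(s):
  loop 1: 10 segments, perimeter = 7.9783
Total perimeter = 7.978


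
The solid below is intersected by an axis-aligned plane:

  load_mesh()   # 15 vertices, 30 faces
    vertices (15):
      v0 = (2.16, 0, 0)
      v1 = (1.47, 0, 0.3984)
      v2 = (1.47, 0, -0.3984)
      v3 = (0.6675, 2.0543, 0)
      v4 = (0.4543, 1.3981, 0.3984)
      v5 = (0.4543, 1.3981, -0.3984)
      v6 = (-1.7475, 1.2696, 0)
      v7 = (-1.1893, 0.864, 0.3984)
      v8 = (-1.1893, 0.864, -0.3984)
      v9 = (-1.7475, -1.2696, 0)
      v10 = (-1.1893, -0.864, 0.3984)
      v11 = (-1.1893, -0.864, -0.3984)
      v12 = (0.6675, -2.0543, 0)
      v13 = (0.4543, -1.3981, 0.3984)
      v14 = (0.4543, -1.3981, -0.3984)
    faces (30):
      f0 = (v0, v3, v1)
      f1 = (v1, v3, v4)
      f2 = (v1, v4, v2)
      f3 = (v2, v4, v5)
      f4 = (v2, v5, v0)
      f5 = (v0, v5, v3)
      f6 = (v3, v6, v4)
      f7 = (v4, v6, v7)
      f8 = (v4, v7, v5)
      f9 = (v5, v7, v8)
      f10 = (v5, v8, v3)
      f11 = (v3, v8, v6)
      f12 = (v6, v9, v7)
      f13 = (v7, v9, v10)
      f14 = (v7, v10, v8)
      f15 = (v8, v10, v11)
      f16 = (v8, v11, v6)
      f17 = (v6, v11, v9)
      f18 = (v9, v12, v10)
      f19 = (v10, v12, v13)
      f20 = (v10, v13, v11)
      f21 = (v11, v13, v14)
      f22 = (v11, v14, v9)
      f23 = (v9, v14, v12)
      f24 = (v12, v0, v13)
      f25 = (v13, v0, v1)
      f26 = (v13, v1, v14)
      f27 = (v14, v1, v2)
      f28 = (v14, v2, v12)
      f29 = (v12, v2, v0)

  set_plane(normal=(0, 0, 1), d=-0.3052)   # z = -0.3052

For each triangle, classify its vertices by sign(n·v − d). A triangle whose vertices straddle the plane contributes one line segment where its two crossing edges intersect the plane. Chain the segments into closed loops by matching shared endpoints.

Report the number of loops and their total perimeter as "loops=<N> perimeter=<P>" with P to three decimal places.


loops=2 perimeter=18.230

Straddling triangles (20 of 30):
  (v1,v4,v2) [++-] → (1.3512, 0.163533, -0.3052)–(1.47, 0, -0.3052)  len=0.2021
  (v2,v4,v5) [-+-] → (1.3512, 0.163533, -0.3052)–(0.4543, 1.3981, -0.3052)  len=1.5260
  (v2,v5,v0) [--+] → (0.853324, 1.07103, -0.3052)–(1.63142, 0, -0.3052)  len=1.3238
  (v0,v5,v3) [+-+] → (0.853324, 1.07103, -0.3052)–(0.504175, 1.55161, -0.3052)  len=0.5940
  (v4,v7,v5) [++-] → (0.262052, 1.33563, -0.3052)–(0.4543, 1.3981, -0.3052)  len=0.2021
  (v5,v7,v8) [-+-] → (0.262052, 1.33563, -0.3052)–(-1.1893, 0.864, -0.3052)  len=1.5261
  (v5,v8,v3) [--+] → (-0.754928, 1.14245, -0.3052)–(0.504175, 1.55161, -0.3052)  len=1.3239
  (v3,v8,v6) [+-+] → (-0.754928, 1.14245, -0.3052)–(-1.31988, 0.958884, -0.3052)  len=0.5940
  (v7,v10,v8) [++-] → (-1.1893, 0.66188, -0.3052)–(-1.1893, 0.864, -0.3052)  len=0.2021
  (v8,v10,v11) [-+-] → (-1.1893, 0.66188, -0.3052)–(-1.1893, -0.864, -0.3052)  len=1.5259
  (v8,v11,v6) [--+] → (-1.31988, -0.364875, -0.3052)–(-1.31988, 0.958884, -0.3052)  len=1.3238
  (v6,v11,v9) [+-+] → (-1.31988, -0.364875, -0.3052)–(-1.31988, -0.958884, -0.3052)  len=0.5940
  (v10,v13,v11) [++-] → (-0.997052, -0.926473, -0.3052)–(-1.1893, -0.864, -0.3052)  len=0.2021
  (v11,v13,v14) [-+-] → (-0.997052, -0.926473, -0.3052)–(0.4543, -1.3981, -0.3052)  len=1.5261
  (v11,v14,v9) [--+] → (-0.0607797, -1.36804, -0.3052)–(-1.31988, -0.958884, -0.3052)  len=1.3239
  (v9,v14,v12) [+-+] → (-0.0607797, -1.36804, -0.3052)–(0.504175, -1.55161, -0.3052)  len=0.5940
  (v13,v1,v14) [++-] → (0.573104, -1.23457, -0.3052)–(0.4543, -1.3981, -0.3052)  len=0.2021
  (v14,v1,v2) [-+-] → (0.573104, -1.23457, -0.3052)–(1.47, 0, -0.3052)  len=1.5260
  (v14,v2,v12) [--+] → (1.28227, -0.480574, -0.3052)–(0.504175, -1.55161, -0.3052)  len=1.3238
  (v12,v2,v0) [+-+] → (1.28227, -0.480574, -0.3052)–(1.63142, 0, -0.3052)  len=0.5940

Chained into 2 loop(s):
  loop 1: 10 segments, perimeter = 8.6406
  loop 2: 10 segments, perimeter = 9.5894
Total perimeter = 18.230


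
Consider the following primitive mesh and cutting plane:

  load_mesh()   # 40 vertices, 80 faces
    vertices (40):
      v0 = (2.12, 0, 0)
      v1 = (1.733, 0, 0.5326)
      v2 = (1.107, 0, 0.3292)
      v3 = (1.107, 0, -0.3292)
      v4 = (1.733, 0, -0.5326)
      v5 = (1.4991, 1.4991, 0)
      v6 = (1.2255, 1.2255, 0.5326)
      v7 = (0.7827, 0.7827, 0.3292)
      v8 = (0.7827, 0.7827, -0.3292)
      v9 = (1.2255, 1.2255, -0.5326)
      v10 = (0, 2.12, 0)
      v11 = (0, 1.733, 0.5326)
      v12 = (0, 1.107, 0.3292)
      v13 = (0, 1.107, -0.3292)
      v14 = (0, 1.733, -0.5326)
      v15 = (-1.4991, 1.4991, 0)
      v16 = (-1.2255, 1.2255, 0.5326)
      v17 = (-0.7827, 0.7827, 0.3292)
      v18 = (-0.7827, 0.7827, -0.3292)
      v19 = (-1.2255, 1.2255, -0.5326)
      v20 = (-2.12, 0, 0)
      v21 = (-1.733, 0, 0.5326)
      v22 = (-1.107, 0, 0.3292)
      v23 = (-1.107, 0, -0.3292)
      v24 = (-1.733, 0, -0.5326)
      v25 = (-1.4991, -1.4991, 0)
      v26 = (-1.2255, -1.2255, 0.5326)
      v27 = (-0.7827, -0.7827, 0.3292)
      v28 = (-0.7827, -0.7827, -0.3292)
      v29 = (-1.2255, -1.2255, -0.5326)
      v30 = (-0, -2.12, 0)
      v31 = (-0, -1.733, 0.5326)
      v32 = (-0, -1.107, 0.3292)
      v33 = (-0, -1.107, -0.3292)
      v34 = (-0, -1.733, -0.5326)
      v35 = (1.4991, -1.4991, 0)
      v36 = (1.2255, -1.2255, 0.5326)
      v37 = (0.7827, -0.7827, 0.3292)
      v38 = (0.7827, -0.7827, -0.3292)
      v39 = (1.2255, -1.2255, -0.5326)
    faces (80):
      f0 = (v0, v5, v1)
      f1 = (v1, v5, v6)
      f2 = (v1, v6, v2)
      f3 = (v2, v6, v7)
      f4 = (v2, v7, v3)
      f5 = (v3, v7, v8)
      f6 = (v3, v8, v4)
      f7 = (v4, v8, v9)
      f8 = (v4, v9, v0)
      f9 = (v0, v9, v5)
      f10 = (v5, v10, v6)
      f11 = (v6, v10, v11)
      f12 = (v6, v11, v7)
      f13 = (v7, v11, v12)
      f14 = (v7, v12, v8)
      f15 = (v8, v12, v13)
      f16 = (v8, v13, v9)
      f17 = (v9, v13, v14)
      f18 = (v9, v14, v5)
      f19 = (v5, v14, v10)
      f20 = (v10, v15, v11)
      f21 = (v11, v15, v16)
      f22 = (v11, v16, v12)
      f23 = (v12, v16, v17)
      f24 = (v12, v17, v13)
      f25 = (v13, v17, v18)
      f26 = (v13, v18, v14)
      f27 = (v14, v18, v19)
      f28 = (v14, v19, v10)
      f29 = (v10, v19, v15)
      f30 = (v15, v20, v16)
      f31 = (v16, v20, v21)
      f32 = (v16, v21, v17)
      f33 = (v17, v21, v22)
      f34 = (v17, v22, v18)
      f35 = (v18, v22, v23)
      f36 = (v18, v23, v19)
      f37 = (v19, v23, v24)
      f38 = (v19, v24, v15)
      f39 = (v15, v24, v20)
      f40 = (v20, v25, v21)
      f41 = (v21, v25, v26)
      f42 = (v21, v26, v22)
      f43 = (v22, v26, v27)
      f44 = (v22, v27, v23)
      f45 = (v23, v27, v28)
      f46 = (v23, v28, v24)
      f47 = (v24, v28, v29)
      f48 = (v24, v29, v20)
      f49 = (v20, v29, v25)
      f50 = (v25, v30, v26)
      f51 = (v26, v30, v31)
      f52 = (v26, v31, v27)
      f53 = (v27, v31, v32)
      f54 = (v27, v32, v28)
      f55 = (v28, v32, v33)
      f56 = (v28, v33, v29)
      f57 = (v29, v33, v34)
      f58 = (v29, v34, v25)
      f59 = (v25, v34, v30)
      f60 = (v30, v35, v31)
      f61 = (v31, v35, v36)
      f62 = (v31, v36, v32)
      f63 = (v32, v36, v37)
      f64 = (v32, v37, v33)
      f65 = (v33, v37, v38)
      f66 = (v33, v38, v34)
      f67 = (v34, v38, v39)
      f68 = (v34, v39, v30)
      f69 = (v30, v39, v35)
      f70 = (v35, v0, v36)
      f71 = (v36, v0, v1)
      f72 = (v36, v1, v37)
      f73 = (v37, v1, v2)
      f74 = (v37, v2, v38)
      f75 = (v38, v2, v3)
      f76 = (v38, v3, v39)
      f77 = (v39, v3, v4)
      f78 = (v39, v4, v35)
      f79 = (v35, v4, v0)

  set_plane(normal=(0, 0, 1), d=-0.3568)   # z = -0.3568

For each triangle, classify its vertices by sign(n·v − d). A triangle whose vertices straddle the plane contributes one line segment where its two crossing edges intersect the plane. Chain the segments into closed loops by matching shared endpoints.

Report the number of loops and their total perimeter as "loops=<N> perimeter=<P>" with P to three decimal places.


Straddling triangles (32 of 80):
  (v3,v8,v4) [++-] → (0.911649, 0.676493, -0.3568)–(1.19194, 0, -0.3568)  len=0.7323
  (v4,v8,v9) [-+-] → (0.911649, 0.676493, -0.3568)–(0.842785, 0.842785, -0.3568)  len=0.1800
  (v4,v9,v0) [--+] → (1.52076, 0.820988, -0.3568)–(1.86074, 0, -0.3568)  len=0.8886
  (v0,v9,v5) [+-+] → (1.52076, 0.820988, -0.3568)–(1.31581, 1.31581, -0.3568)  len=0.5356
  (v8,v13,v9) [++-] → (0.166292, 1.12308, -0.3568)–(0.842785, 0.842785, -0.3568)  len=0.7323
  (v9,v13,v14) [-+-] → (0.166292, 1.12308, -0.3568)–(0, 1.19194, -0.3568)  len=0.1800
  (v9,v14,v5) [--+] → (0.494821, 1.65579, -0.3568)–(1.31581, 1.31581, -0.3568)  len=0.8886
  (v5,v14,v10) [+-+] → (0.494821, 1.65579, -0.3568)–(0, 1.86074, -0.3568)  len=0.5356
  (v13,v18,v14) [++-] → (-0.676493, 0.911649, -0.3568)–(0, 1.19194, -0.3568)  len=0.7323
  (v14,v18,v19) [-+-] → (-0.676493, 0.911649, -0.3568)–(-0.842785, 0.842785, -0.3568)  len=0.1800
  (v14,v19,v10) [--+] → (-0.820988, 1.52076, -0.3568)–(0, 1.86074, -0.3568)  len=0.8886
  (v10,v19,v15) [+-+] → (-0.820988, 1.52076, -0.3568)–(-1.31581, 1.31581, -0.3568)  len=0.5356
  (v18,v23,v19) [++-] → (-1.12308, 0.166292, -0.3568)–(-0.842785, 0.842785, -0.3568)  len=0.7323
  (v19,v23,v24) [-+-] → (-1.12308, 0.166292, -0.3568)–(-1.19194, 0, -0.3568)  len=0.1800
  (v19,v24,v15) [--+] → (-1.65579, 0.494821, -0.3568)–(-1.31581, 1.31581, -0.3568)  len=0.8886
  (v15,v24,v20) [+-+] → (-1.65579, 0.494821, -0.3568)–(-1.86074, 0, -0.3568)  len=0.5356
  (v23,v28,v24) [++-] → (-0.911649, -0.676493, -0.3568)–(-1.19194, 0, -0.3568)  len=0.7323
  (v24,v28,v29) [-+-] → (-0.911649, -0.676493, -0.3568)–(-0.842785, -0.842785, -0.3568)  len=0.1800
  (v24,v29,v20) [--+] → (-1.52076, -0.820988, -0.3568)–(-1.86074, 0, -0.3568)  len=0.8886
  (v20,v29,v25) [+-+] → (-1.52076, -0.820988, -0.3568)–(-1.31581, -1.31581, -0.3568)  len=0.5356
  (v28,v33,v29) [++-] → (-0.166292, -1.12308, -0.3568)–(-0.842785, -0.842785, -0.3568)  len=0.7323
  (v29,v33,v34) [-+-] → (-0.166292, -1.12308, -0.3568)–(0, -1.19194, -0.3568)  len=0.1800
  (v29,v34,v25) [--+] → (-0.494821, -1.65579, -0.3568)–(-1.31581, -1.31581, -0.3568)  len=0.8886
  (v25,v34,v30) [+-+] → (-0.494821, -1.65579, -0.3568)–(0, -1.86074, -0.3568)  len=0.5356
  (v33,v38,v34) [++-] → (0.676493, -0.911649, -0.3568)–(0, -1.19194, -0.3568)  len=0.7323
  (v34,v38,v39) [-+-] → (0.676493, -0.911649, -0.3568)–(0.842785, -0.842785, -0.3568)  len=0.1800
  (v34,v39,v30) [--+] → (0.820988, -1.52076, -0.3568)–(0, -1.86074, -0.3568)  len=0.8886
  (v30,v39,v35) [+-+] → (0.820988, -1.52076, -0.3568)–(1.31581, -1.31581, -0.3568)  len=0.5356
  (v38,v3,v39) [++-] → (1.12308, -0.166292, -0.3568)–(0.842785, -0.842785, -0.3568)  len=0.7323
  (v39,v3,v4) [-+-] → (1.12308, -0.166292, -0.3568)–(1.19194, 0, -0.3568)  len=0.1800
  (v39,v4,v35) [--+] → (1.65579, -0.494821, -0.3568)–(1.31581, -1.31581, -0.3568)  len=0.8886
  (v35,v4,v0) [+-+] → (1.65579, -0.494821, -0.3568)–(1.86074, 0, -0.3568)  len=0.5356

Chained into 2 loop(s):
  loop 1: 16 segments, perimeter = 7.2980
  loop 2: 16 segments, perimeter = 11.3935
Total perimeter = 18.691

loops=2 perimeter=18.691


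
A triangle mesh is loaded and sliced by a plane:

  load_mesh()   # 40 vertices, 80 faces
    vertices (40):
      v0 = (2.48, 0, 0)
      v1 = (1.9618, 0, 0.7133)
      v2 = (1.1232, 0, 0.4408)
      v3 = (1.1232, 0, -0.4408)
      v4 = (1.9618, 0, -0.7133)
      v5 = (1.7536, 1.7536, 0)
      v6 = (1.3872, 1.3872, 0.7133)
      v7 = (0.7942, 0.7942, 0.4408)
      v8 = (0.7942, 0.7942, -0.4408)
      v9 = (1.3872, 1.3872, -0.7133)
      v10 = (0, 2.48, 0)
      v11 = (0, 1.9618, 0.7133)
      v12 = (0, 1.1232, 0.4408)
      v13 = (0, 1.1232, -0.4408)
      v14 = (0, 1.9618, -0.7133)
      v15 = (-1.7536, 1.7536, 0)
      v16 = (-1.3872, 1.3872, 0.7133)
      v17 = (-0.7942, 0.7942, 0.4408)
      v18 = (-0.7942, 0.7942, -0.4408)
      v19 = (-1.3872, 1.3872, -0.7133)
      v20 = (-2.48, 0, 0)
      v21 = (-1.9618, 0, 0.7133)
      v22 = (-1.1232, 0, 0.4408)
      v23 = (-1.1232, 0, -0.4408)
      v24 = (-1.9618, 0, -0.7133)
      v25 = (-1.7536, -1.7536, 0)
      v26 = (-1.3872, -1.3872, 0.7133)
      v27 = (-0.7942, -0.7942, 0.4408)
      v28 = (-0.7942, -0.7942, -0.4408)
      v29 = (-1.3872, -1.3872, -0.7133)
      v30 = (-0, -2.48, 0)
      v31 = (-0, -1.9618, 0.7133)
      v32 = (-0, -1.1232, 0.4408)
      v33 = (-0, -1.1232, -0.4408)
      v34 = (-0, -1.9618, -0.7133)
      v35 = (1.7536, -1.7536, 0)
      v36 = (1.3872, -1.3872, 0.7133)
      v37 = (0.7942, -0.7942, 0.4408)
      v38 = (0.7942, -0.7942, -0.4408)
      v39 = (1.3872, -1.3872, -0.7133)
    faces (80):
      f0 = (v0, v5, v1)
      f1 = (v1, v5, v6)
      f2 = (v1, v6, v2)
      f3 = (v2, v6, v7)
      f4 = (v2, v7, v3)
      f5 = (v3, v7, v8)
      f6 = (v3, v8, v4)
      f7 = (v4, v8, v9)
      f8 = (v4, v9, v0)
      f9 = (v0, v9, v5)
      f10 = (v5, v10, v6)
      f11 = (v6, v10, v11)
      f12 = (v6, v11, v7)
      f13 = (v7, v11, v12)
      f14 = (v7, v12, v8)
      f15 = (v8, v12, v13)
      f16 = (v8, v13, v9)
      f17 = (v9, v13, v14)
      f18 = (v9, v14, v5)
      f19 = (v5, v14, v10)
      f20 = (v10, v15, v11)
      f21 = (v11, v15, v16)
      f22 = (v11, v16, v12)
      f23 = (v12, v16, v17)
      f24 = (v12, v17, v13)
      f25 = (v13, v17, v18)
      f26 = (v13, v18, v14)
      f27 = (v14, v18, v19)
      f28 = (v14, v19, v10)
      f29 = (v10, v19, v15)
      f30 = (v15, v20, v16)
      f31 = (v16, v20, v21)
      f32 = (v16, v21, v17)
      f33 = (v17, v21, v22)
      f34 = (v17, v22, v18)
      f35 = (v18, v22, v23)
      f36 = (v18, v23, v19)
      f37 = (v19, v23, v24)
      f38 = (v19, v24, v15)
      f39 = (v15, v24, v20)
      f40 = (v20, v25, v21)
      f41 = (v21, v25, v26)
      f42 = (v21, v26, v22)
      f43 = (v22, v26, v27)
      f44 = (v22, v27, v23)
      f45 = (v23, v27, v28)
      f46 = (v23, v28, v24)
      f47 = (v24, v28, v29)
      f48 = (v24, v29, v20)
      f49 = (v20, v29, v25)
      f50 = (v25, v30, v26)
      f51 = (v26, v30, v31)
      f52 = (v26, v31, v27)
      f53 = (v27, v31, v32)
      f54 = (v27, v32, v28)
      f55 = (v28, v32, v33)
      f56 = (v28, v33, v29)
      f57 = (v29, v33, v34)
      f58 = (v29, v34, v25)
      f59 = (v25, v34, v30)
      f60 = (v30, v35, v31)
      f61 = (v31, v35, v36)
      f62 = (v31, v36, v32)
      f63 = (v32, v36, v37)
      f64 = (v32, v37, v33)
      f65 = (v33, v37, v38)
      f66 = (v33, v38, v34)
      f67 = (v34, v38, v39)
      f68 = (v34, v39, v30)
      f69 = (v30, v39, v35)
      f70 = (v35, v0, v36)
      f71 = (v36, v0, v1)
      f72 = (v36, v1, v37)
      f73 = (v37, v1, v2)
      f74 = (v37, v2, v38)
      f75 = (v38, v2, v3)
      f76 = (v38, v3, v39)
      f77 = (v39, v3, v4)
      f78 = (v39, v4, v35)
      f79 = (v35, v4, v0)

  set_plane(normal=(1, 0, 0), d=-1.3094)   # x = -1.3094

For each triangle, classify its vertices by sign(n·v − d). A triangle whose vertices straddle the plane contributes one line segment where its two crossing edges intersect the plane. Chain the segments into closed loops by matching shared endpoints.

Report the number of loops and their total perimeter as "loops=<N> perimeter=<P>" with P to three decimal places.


loops=1 perimeter=9.274

Straddling triangles (22 of 80):
  (v10,v15,v11) [+-+] → (-1.3094, 1.9376, 0)–(-1.3094, 1.80634, 0.180684)  len=0.2233
  (v11,v15,v16) [+--] → (-1.3094, 1.80634, 0.180684)–(-1.3094, 1.41943, 0.7133)  len=0.6583
  (v11,v16,v12) [+-+] → (-1.3094, 1.41943, 0.7133)–(-1.3094, 1.37239, 0.698017)  len=0.0495
  (v12,v16,v17) [+-+] → (-1.3094, 1.37239, 0.698017)–(-1.3094, 1.3094, 0.677549)  len=0.0662
  (v14,v18,v19) [++-] → (-1.3094, 1.3094, -0.677549)–(-1.3094, 1.41943, -0.7133)  len=0.1157
  (v14,v19,v10) [+-+] → (-1.3094, 1.41943, -0.7133)–(-1.3094, 1.44849, -0.673295)  len=0.0494
  (v10,v19,v15) [+--] → (-1.3094, 1.44849, -0.673295)–(-1.3094, 1.9376, 0)  len=0.8322
  (v16,v21,v17) [--+] → (-1.3094, 0.443762, 0.56104)–(-1.3094, 1.3094, 0.677549)  len=0.8734
  (v17,v21,v22) [+-+] → (-1.3094, 0.443762, 0.56104)–(-1.3094, 0, 0.501305)  len=0.4478
  (v18,v23,v19) [++-] → (-1.3094, 0.978396, -0.632995)–(-1.3094, 1.3094, -0.677549)  len=0.3340
  (v19,v23,v24) [-+-] → (-1.3094, 0.978396, -0.632995)–(-1.3094, 0, -0.501305)  len=0.9872
  (v21,v26,v22) [--+] → (-1.3094, -0.978396, 0.632995)–(-1.3094, 0, 0.501305)  len=0.9872
  (v22,v26,v27) [+-+] → (-1.3094, -0.978396, 0.632995)–(-1.3094, -1.3094, 0.677549)  len=0.3340
  (v23,v28,v24) [++-] → (-1.3094, -0.443762, -0.56104)–(-1.3094, 0, -0.501305)  len=0.4478
  (v24,v28,v29) [-+-] → (-1.3094, -0.443762, -0.56104)–(-1.3094, -1.3094, -0.677549)  len=0.8734
  (v25,v30,v26) [-+-] → (-1.3094, -1.9376, 0)–(-1.3094, -1.44849, 0.673295)  len=0.8322
  (v26,v30,v31) [-++] → (-1.3094, -1.44849, 0.673295)–(-1.3094, -1.41943, 0.7133)  len=0.0494
  (v26,v31,v27) [-++] → (-1.3094, -1.41943, 0.7133)–(-1.3094, -1.3094, 0.677549)  len=0.1157
  (v28,v33,v29) [++-] → (-1.3094, -1.37239, -0.698017)–(-1.3094, -1.3094, -0.677549)  len=0.0662
  (v29,v33,v34) [-++] → (-1.3094, -1.37239, -0.698017)–(-1.3094, -1.41943, -0.7133)  len=0.0495
  (v29,v34,v25) [-+-] → (-1.3094, -1.41943, -0.7133)–(-1.3094, -1.80634, -0.180684)  len=0.6583
  (v25,v34,v30) [-++] → (-1.3094, -1.80634, -0.180684)–(-1.3094, -1.9376, 0)  len=0.2233

Chained into 1 loop(s):
  loop 1: 22 segments, perimeter = 9.2742
Total perimeter = 9.274
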